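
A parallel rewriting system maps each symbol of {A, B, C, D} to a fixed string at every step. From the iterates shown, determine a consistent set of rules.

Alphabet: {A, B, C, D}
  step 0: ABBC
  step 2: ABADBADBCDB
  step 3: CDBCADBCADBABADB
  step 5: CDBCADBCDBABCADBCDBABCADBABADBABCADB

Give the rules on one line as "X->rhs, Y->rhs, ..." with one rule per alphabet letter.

A->C, B->DB, C->AB, D->A

  step 2 ⇒ step 3: ABADBADBCDB ⇒ C·DB·C·A·DB·C·A·DB·AB·A·DB
    A ↦ C
    B ↦ DB
    C ↦ AB
    D ↦ A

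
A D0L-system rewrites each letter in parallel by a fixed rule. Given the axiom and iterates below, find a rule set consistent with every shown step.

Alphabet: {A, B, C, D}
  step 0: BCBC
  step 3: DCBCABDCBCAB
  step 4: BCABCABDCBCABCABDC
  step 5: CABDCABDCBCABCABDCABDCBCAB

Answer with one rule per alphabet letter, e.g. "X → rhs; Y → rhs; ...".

  step 4 ⇒ step 5: BCABCABDCBCABCABDC ⇒ C·AB·D·C·AB·D·C·BC·AB·C·AB·D·C·AB·D·C·BC·AB
    A ↦ D
    B ↦ C
    C ↦ AB
    D ↦ BC

A->D, B->C, C->AB, D->BC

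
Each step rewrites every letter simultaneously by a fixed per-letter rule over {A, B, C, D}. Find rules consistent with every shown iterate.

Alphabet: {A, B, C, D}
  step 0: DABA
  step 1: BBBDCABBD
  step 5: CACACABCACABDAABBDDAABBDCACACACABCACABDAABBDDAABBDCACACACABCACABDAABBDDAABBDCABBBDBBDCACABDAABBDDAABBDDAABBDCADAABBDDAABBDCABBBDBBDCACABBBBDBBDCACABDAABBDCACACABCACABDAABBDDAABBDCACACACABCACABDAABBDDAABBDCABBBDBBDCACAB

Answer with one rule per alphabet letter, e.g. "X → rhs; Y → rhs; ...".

  step 0 ⇒ step 1: DABA ⇒ B·BBD·CA·BBD
    A ↦ BBD
    B ↦ CA
    D ↦ B
    C ↦ DAA  (constrained at step 1)

A->BBD, B->CA, C->DAA, D->B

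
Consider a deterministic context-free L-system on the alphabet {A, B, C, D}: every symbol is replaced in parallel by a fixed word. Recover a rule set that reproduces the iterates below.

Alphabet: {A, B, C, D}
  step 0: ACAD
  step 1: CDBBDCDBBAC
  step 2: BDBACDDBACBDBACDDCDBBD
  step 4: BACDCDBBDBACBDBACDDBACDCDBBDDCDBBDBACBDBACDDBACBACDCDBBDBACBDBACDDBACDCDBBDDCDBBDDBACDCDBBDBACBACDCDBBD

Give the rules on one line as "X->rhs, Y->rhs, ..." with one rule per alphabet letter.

  step 1 ⇒ step 2: CDBBDCDBBAC ⇒ BD·BAC·D·D·BAC·BD·BAC·D·D·CDB·BD
    A ↦ CDB
    B ↦ D
    C ↦ BD
    D ↦ BAC

A->CDB, B->D, C->BD, D->BAC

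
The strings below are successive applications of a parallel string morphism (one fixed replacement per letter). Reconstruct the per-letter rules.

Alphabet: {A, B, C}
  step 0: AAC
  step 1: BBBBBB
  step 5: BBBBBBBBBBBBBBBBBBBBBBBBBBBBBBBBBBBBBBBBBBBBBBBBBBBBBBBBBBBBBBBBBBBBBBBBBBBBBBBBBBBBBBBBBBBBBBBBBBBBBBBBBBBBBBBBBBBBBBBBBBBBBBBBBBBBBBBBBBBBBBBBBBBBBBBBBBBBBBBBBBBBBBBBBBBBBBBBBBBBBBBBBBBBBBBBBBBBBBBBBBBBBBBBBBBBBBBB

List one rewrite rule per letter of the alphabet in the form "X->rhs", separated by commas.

  step 0 ⇒ step 1: AAC ⇒ BB·BB·BB
    A ↦ BB
    C ↦ BB
    B ↦ CCA  (constrained at step 1)

A->BB, B->CCA, C->BB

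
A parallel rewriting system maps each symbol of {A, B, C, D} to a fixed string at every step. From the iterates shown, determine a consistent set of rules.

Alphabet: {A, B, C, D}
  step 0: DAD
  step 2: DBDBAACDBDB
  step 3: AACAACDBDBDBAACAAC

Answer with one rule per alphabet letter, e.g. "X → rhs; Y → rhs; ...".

A->DB, B->C, C->DB, D->AA

  step 2 ⇒ step 3: DBDBAACDBDB ⇒ AA·C·AA·C·DB·DB·DB·AA·C·AA·C
    A ↦ DB
    B ↦ C
    C ↦ DB
    D ↦ AA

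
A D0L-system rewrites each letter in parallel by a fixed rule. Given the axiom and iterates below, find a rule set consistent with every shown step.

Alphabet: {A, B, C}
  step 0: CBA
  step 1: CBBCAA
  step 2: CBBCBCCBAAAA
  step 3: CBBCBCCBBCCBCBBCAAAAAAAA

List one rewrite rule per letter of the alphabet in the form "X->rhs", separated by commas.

A->AA, B->BC, C->CB

  step 2 ⇒ step 3: CBBCBCCBAAAA ⇒ CB·BC·BC·CB·BC·CB·CB·BC·AA·AA·AA·AA
    A ↦ AA
    B ↦ BC
    C ↦ CB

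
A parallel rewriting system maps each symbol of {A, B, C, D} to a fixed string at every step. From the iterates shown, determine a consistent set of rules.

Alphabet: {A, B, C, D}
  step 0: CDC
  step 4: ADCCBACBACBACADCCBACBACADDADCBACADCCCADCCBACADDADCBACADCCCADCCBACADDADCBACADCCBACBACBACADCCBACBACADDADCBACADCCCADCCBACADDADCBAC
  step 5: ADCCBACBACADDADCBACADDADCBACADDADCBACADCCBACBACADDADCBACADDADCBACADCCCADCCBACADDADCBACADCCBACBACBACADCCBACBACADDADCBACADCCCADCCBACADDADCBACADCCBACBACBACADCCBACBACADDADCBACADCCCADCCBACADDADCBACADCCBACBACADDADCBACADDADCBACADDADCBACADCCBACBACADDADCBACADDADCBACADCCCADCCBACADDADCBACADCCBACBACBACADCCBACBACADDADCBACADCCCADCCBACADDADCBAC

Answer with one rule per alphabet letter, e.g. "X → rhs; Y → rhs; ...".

A->ADC, B->ADD, C->BAC, D->C

  step 4 ⇒ step 5: ADCCBACBACBACADCCBACBACADDADCBACADCCCADCCBACADDADCBACADCCCADCCBACADDADCBACADCCBACBACBACADCCBACBACADDADCBACADCCCADCCBACADDADCBAC ⇒ ADC·C·BAC·BAC·ADD·ADC·BAC·ADD·ADC·BAC·ADD·ADC·BAC·ADC·C·BAC·BAC·ADD·ADC·BAC·ADD·ADC·BAC·ADC·C·C·ADC·C·BAC·ADD·ADC·BAC·ADC·C·BAC·BAC·BAC·ADC·C·BAC·BAC·ADD·ADC·BAC·ADC·C·C·ADC·C·BAC·ADD·ADC·BAC·ADC·C·BAC·BAC·BAC·ADC·C·BAC·BAC·ADD·ADC·BAC·ADC·C·C·ADC·C·BAC·ADD·ADC·BAC·ADC·C·BAC·BAC·ADD·ADC·BAC·ADD·ADC·BAC·ADD·ADC·BAC·ADC·C·BAC·BAC·ADD·ADC·BAC·ADD·ADC·BAC·ADC·C·C·ADC·C·BAC·ADD·ADC·BAC·ADC·C·BAC·BAC·BAC·ADC·C·BAC·BAC·ADD·ADC·BAC·ADC·C·C·ADC·C·BAC·ADD·ADC·BAC
    A ↦ ADC
    B ↦ ADD
    C ↦ BAC
    D ↦ C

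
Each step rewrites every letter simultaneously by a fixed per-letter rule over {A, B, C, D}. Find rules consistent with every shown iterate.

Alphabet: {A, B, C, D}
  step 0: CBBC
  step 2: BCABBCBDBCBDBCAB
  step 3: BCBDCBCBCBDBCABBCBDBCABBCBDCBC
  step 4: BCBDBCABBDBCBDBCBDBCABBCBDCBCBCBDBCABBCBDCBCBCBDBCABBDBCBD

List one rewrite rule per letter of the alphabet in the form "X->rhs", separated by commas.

  step 3 ⇒ step 4: BCBDCBCBCBDBCABBCBDBCABBCBDCBC ⇒ BC·BD·BC·AB·BD·BC·BD·BC·BD·BC·AB·BC·BD·C·BC·BC·BD·BC·AB·BC·BD·C·BC·BC·BD·BC·AB·BD·BC·BD
    A ↦ C
    B ↦ BC
    C ↦ BD
    D ↦ AB

A->C, B->BC, C->BD, D->AB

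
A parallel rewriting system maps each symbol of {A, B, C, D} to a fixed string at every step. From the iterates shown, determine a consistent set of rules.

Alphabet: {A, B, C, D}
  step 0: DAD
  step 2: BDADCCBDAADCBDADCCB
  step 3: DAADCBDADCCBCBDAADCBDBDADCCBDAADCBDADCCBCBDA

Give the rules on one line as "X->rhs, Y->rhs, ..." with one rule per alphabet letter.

A->BD, B->DA, C->CB, D->ADC

  step 2 ⇒ step 3: BDADCCBDAADCBDADCCB ⇒ DA·ADC·BD·ADC·CB·CB·DA·ADC·BD·BD·ADC·CB·DA·ADC·BD·ADC·CB·CB·DA
    A ↦ BD
    B ↦ DA
    C ↦ CB
    D ↦ ADC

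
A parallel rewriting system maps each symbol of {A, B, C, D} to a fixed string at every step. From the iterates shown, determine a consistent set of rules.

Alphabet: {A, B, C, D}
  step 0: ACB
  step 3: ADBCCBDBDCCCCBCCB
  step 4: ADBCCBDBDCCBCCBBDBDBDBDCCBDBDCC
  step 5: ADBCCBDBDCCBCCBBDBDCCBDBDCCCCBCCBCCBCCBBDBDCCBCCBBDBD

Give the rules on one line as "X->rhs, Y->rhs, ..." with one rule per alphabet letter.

  step 4 ⇒ step 5: ADBCCBDBDCCBCCBBDBDBDBDCCBDBDCC ⇒ AD·B·CC·BD·BD·CC·B·CC·B·BD·BD·CC·BD·BD·CC·CC·B·CC·B·CC·B·CC·B·BD·BD·CC·B·CC·B·BD·BD
    A ↦ AD
    B ↦ CC
    C ↦ BD
    D ↦ B

A->AD, B->CC, C->BD, D->B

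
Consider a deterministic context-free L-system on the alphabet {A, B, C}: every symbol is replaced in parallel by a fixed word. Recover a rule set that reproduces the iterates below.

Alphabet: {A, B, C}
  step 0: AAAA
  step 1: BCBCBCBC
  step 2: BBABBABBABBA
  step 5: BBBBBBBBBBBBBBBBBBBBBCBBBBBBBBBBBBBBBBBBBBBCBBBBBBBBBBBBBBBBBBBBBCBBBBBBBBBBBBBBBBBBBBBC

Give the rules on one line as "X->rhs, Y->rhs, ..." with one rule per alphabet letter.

A->BC, B->BB, C->A

  step 1 ⇒ step 2: BCBCBCBC ⇒ BB·A·BB·A·BB·A·BB·A
    B ↦ BB
    C ↦ A
  step 0 ⇒ step 1: AAAA ⇒ BC·BC·BC·BC
    A ↦ BC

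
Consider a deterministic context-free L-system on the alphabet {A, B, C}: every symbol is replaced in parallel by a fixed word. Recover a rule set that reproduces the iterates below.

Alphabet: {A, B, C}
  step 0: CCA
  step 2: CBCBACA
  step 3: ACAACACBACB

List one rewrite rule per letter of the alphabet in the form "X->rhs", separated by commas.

A->CB, B->CA, C->A

  step 2 ⇒ step 3: CBCBACA ⇒ A·CA·A·CA·CB·A·CB
    A ↦ CB
    B ↦ CA
    C ↦ A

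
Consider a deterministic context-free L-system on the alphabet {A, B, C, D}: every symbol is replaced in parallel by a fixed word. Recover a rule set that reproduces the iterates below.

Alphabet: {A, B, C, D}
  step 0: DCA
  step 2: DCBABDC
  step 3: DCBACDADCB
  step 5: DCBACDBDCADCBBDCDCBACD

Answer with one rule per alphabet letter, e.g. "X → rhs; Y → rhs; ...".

  step 2 ⇒ step 3: DCBABDC ⇒ DC·B·A·CD·A·DC·B
    A ↦ CD
    B ↦ A
    C ↦ B
    D ↦ DC

A->CD, B->A, C->B, D->DC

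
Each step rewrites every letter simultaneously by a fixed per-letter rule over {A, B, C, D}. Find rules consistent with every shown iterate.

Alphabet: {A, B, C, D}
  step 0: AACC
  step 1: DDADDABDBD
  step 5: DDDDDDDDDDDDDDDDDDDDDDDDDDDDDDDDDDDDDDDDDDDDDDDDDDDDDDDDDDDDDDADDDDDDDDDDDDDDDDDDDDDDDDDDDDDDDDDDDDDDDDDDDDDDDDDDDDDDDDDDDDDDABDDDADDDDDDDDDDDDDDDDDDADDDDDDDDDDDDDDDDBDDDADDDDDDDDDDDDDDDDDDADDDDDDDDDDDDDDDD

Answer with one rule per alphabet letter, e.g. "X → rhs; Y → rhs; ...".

A->DDA, B->CA, C->BD, D->DD

  step 0 ⇒ step 1: AACC ⇒ DDA·DDA·BD·BD
    A ↦ DDA
    C ↦ BD
    B ↦ CA  (constrained at step 1)
    D ↦ DD  (constrained at step 1)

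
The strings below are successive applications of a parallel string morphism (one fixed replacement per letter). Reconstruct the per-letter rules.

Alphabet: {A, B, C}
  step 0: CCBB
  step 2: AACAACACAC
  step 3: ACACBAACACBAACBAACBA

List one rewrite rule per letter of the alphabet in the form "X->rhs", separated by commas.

  step 2 ⇒ step 3: AACAACACAC ⇒ AC·AC·BA·AC·AC·BA·AC·BA·AC·BA
    A ↦ AC
    C ↦ BA
    B ↦ A  (constrained at step 0)

A->AC, B->A, C->BA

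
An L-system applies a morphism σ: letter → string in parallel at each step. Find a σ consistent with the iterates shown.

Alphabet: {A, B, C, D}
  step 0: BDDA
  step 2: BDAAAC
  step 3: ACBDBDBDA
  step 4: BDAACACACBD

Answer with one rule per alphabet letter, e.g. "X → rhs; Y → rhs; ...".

A->BD, B->A, C->A, D->C

  step 3 ⇒ step 4: ACBDBDBDA ⇒ BD·A·A·C·A·C·A·C·BD
    A ↦ BD
    B ↦ A
    C ↦ A
    D ↦ C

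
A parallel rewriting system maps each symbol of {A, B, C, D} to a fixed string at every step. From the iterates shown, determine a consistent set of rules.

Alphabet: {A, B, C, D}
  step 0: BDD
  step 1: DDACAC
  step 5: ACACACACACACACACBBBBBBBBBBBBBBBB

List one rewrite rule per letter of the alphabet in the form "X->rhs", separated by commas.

  step 0 ⇒ step 1: BDD ⇒ DD·AC·AC
    B ↦ DD
    D ↦ AC
    A ↦ B  (constrained at step 1)
    C ↦ B  (constrained at step 1)

A->B, B->DD, C->B, D->AC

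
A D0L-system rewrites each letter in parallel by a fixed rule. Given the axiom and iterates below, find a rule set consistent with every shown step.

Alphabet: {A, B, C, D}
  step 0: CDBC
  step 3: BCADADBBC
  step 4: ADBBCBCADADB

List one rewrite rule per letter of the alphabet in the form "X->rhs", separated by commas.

A->B, B->AD, C->B, D->C

  step 3 ⇒ step 4: BCADADBBC ⇒ AD·B·B·C·B·C·AD·AD·B
    A ↦ B
    B ↦ AD
    C ↦ B
    D ↦ C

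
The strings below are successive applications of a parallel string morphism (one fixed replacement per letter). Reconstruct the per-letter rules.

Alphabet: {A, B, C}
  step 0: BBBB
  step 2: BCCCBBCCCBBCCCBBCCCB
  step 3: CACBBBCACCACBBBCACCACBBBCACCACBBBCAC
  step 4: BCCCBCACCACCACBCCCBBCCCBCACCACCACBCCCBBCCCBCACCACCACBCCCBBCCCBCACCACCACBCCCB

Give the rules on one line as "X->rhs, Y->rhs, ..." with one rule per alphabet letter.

A->CCC, B->CAC, C->B

  step 3 ⇒ step 4: CACBBBCACCACBBBCACCACBBBCACCACBBBCAC ⇒ B·CCC·B·CAC·CAC·CAC·B·CCC·B·B·CCC·B·CAC·CAC·CAC·B·CCC·B·B·CCC·B·CAC·CAC·CAC·B·CCC·B·B·CCC·B·CAC·CAC·CAC·B·CCC·B
    A ↦ CCC
    B ↦ CAC
    C ↦ B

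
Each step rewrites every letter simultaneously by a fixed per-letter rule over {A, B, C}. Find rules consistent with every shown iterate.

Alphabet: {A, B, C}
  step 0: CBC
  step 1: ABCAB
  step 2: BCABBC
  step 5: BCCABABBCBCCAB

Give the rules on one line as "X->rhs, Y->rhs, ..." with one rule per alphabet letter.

A->B, B->C, C->AB

  step 1 ⇒ step 2: ABCAB ⇒ B·C·AB·B·C
    A ↦ B
    B ↦ C
    C ↦ AB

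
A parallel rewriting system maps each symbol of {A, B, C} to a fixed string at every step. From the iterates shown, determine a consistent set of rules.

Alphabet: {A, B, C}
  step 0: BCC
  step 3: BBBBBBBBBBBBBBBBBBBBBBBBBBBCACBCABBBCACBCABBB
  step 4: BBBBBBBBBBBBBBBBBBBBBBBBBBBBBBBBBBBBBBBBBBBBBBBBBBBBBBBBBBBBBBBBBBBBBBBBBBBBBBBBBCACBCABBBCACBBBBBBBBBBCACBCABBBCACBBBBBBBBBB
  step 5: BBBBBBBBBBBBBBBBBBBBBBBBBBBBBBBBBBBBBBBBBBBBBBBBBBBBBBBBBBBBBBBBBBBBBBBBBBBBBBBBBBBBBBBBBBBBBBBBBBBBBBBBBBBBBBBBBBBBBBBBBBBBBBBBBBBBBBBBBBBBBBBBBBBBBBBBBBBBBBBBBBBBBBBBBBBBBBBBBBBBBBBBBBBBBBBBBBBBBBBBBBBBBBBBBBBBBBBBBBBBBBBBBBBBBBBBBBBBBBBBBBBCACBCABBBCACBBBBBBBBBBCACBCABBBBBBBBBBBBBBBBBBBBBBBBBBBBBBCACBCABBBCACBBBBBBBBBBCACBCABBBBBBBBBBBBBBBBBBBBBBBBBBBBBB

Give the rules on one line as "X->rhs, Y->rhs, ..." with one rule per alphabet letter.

A->CB, B->BBB, C->CA

  step 4 ⇒ step 5: BBBBBBBBBBBBBBBBBBBBBBBBBBBBBBBBBBBBBBBBBBBBBBBBBBBBBBBBBBBBBBBBBBBBBBBBBBBBBBBBBCACBCABBBCACBBBBBBBBBBCACBCABBBCACBBBBBBBBBB ⇒ BBB·BBB·BBB·BBB·BBB·BBB·BBB·BBB·BBB·BBB·BBB·BBB·BBB·BBB·BBB·BBB·BBB·BBB·BBB·BBB·BBB·BBB·BBB·BBB·BBB·BBB·BBB·BBB·BBB·BBB·BBB·BBB·BBB·BBB·BBB·BBB·BBB·BBB·BBB·BBB·BBB·BBB·BBB·BBB·BBB·BBB·BBB·BBB·BBB·BBB·BBB·BBB·BBB·BBB·BBB·BBB·BBB·BBB·BBB·BBB·BBB·BBB·BBB·BBB·BBB·BBB·BBB·BBB·BBB·BBB·BBB·BBB·BBB·BBB·BBB·BBB·BBB·BBB·BBB·BBB·BBB·CA·CB·CA·BBB·CA·CB·BBB·BBB·BBB·CA·CB·CA·BBB·BBB·BBB·BBB·BBB·BBB·BBB·BBB·BBB·BBB·CA·CB·CA·BBB·CA·CB·BBB·BBB·BBB·CA·CB·CA·BBB·BBB·BBB·BBB·BBB·BBB·BBB·BBB·BBB·BBB
    A ↦ CB
    B ↦ BBB
    C ↦ CA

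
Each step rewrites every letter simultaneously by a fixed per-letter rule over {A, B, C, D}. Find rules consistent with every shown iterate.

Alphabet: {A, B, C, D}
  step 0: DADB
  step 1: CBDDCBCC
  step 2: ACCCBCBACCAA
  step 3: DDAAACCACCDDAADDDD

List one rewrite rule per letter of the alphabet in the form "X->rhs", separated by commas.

  step 2 ⇒ step 3: ACCCBCBACCAA ⇒ DD·A·A·A·CC·A·CC·DD·A·A·DD·DD
    A ↦ DD
    B ↦ CC
    C ↦ A
  step 0 ⇒ step 1: DADB ⇒ CB·DD·CB·CC
    D ↦ CB

A->DD, B->CC, C->A, D->CB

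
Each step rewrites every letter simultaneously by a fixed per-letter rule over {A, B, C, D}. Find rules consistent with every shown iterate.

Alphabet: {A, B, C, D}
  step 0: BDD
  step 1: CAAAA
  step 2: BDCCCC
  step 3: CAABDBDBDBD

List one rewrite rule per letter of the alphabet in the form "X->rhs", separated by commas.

  step 2 ⇒ step 3: BDCCCC ⇒ C·AA·BD·BD·BD·BD
    B ↦ C
    C ↦ BD
    D ↦ AA
  step 1 ⇒ step 2: CAAAA ⇒ BD·C·C·C·C
    A ↦ C

A->C, B->C, C->BD, D->AA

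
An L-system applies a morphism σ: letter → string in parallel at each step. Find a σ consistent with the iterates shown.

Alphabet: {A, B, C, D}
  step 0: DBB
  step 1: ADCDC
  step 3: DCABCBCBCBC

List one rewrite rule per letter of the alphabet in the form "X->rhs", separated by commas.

  step 0 ⇒ step 1: DBB ⇒ A·DC·DC
    B ↦ DC
    D ↦ A
    A ↦ BC  (constrained at step 1)
    C ↦ A  (constrained at step 1)

A->BC, B->DC, C->A, D->A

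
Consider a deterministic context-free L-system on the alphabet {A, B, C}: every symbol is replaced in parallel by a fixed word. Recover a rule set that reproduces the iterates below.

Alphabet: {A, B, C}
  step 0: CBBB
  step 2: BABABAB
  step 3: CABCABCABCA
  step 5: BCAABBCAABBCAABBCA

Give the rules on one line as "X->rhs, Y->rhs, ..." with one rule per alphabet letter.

  step 2 ⇒ step 3: BABABAB ⇒ CA·B·CA·B·CA·B·CA
    A ↦ B
    B ↦ CA
    C ↦ A  (constrained at step 0)

A->B, B->CA, C->A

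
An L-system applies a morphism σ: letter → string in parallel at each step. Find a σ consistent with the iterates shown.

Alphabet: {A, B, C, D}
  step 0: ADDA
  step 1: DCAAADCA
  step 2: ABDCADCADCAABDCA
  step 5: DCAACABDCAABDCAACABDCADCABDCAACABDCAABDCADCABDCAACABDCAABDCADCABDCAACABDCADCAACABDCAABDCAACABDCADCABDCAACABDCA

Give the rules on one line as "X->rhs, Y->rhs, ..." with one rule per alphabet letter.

A->DCA, B->AC, C->B, D->A

  step 1 ⇒ step 2: DCAAADCA ⇒ A·B·DCA·DCA·DCA·A·B·DCA
    A ↦ DCA
    C ↦ B
    D ↦ A
    B ↦ AC  (constrained at step 2)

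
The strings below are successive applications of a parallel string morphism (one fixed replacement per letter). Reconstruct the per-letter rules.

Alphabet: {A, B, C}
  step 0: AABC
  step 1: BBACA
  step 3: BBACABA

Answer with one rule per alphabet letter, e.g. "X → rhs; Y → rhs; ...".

A->B, B->A, C->CA

  step 0 ⇒ step 1: AABC ⇒ B·B·A·CA
    A ↦ B
    B ↦ A
    C ↦ CA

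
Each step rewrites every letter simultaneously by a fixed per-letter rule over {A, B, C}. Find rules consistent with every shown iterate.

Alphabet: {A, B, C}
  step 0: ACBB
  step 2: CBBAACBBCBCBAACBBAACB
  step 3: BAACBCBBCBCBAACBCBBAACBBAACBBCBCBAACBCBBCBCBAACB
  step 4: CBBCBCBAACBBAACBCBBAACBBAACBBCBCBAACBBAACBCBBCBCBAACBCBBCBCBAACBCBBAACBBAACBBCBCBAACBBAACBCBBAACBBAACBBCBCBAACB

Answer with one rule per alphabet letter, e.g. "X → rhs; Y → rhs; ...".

A->BC, B->CB, C->BAA

  step 3 ⇒ step 4: BAACBCBBCBCBAACBCBBAACBBAACBBCBCBAACBCBBCBCBAACB ⇒ CB·BC·BC·BAA·CB·BAA·CB·CB·BAA·CB·BAA·CB·BC·BC·BAA·CB·BAA·CB·CB·BC·BC·BAA·CB·CB·BC·BC·BAA·CB·CB·BAA·CB·BAA·CB·BC·BC·BAA·CB·BAA·CB·CB·BAA·CB·BAA·CB·BC·BC·BAA·CB
    A ↦ BC
    B ↦ CB
    C ↦ BAA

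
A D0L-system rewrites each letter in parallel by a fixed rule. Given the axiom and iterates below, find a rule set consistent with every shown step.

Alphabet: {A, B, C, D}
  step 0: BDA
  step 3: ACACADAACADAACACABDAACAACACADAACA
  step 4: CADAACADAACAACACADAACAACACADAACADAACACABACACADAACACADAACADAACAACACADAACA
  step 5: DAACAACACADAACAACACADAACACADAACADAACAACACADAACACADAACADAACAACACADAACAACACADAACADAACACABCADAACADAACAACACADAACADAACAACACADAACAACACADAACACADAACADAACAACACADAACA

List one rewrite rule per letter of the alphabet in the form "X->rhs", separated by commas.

  step 4 ⇒ step 5: CADAACADAACAACACADAACAACACADAACADAACACABACACADAACACADAACADAACAACACADAACA ⇒ DAA·CA·A·CA·CA·DAA·CA·A·CA·CA·DAA·CA·CA·DAA·CA·DAA·CA·A·CA·CA·DAA·CA·CA·DAA·CA·DAA·CA·A·CA·CA·DAA·CA·A·CA·CA·DAA·CA·DAA·CA·CAB·CA·DAA·CA·DAA·CA·A·CA·CA·DAA·CA·DAA·CA·A·CA·CA·DAA·CA·A·CA·CA·DAA·CA·CA·DAA·CA·DAA·CA·A·CA·CA·DAA·CA
    A ↦ CA
    B ↦ CAB
    C ↦ DAA
    D ↦ A

A->CA, B->CAB, C->DAA, D->A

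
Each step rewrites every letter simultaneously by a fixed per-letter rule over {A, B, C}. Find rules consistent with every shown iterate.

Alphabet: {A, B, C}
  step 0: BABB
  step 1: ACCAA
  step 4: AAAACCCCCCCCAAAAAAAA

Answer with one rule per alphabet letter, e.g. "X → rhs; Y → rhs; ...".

  step 0 ⇒ step 1: BABB ⇒ A·CC·A·A
    A ↦ CC
    B ↦ A
    C ↦ BB  (constrained at step 1)

A->CC, B->A, C->BB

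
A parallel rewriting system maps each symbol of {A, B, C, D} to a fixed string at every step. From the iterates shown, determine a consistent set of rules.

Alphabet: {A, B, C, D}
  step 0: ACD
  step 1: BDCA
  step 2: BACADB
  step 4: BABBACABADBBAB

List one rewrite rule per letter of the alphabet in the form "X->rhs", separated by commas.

A->B, B->BA, C->D, D->CA

  step 1 ⇒ step 2: BDCA ⇒ BA·CA·D·B
    A ↦ B
    B ↦ BA
    C ↦ D
    D ↦ CA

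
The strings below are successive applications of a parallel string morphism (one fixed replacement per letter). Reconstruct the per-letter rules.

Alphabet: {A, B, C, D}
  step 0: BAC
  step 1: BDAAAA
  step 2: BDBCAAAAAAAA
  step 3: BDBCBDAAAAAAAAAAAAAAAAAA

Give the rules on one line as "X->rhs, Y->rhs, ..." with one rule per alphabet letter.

A->AA, B->BD, C->AA, D->BC

  step 2 ⇒ step 3: BDBCAAAAAAAA ⇒ BD·BC·BD·AA·AA·AA·AA·AA·AA·AA·AA·AA
    A ↦ AA
    B ↦ BD
    C ↦ AA
    D ↦ BC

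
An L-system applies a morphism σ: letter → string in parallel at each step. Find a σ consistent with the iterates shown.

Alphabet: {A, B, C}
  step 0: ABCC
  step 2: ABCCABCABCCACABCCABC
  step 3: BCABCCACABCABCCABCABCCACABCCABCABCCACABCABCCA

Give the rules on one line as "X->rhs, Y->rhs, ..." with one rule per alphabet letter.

  step 2 ⇒ step 3: ABCCABCABCCACABCCABC ⇒ BC·ABC·CA·CA·BC·ABC·CA·BC·ABC·CA·CA·BC·CA·BC·ABC·CA·CA·BC·ABC·CA
    A ↦ BC
    B ↦ ABC
    C ↦ CA

A->BC, B->ABC, C->CA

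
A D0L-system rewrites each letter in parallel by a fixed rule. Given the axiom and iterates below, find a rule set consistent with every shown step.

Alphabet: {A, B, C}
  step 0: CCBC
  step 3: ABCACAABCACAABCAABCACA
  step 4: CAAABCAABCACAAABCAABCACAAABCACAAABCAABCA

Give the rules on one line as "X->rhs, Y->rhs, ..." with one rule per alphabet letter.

  step 3 ⇒ step 4: ABCACAABCACAABCAABCACA ⇒ CA·A·AB·CA·AB·CA·CA·A·AB·CA·AB·CA·CA·A·AB·CA·CA·A·AB·CA·AB·CA
    A ↦ CA
    B ↦ A
    C ↦ AB

A->CA, B->A, C->AB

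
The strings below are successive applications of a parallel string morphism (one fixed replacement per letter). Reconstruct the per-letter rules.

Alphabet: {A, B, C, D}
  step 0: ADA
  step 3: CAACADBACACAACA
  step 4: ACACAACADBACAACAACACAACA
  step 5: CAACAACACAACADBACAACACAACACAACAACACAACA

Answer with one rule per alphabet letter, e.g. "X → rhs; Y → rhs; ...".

  step 4 ⇒ step 5: ACACAACADBACAACAACACAACA ⇒ CA·A·CA·A·CA·CA·A·CA·DB·A·CA·A·CA·CA·A·CA·CA·A·CA·A·CA·CA·A·CA
    A ↦ CA
    B ↦ A
    C ↦ A
    D ↦ DB

A->CA, B->A, C->A, D->DB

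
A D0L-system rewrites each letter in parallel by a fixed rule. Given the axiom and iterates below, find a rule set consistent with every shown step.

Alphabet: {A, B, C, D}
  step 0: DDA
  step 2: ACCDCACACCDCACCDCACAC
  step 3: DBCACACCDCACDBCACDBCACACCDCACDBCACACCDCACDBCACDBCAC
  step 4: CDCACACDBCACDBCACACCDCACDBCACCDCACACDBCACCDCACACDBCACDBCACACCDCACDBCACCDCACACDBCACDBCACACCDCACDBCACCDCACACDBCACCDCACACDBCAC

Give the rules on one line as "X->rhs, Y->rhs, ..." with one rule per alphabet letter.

  step 3 ⇒ step 4: DBCACACCDCACDBCACDBCACACCDCACDBCACACCDCACDBCACDBCAC ⇒ CDC·AC·AC·DBC·AC·DBC·AC·AC·CDC·AC·DBC·AC·CDC·AC·AC·DBC·AC·CDC·AC·AC·DBC·AC·DBC·AC·AC·CDC·AC·DBC·AC·CDC·AC·AC·DBC·AC·DBC·AC·AC·CDC·AC·DBC·AC·CDC·AC·AC·DBC·AC·CDC·AC·AC·DBC·AC
    A ↦ DBC
    B ↦ AC
    C ↦ AC
    D ↦ CDC

A->DBC, B->AC, C->AC, D->CDC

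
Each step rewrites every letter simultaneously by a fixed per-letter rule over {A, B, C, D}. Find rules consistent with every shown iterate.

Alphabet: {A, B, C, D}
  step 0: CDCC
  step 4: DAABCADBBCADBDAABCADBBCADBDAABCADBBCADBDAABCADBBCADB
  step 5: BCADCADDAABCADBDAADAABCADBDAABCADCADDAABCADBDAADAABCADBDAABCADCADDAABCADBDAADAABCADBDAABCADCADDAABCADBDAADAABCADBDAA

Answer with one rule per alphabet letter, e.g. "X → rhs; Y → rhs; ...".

A->CAD, B->DAA, C->B, D->B

  step 4 ⇒ step 5: DAABCADBBCADBDAABCADBBCADBDAABCADBBCADBDAABCADBBCADB ⇒ B·CAD·CAD·DAA·B·CAD·B·DAA·DAA·B·CAD·B·DAA·B·CAD·CAD·DAA·B·CAD·B·DAA·DAA·B·CAD·B·DAA·B·CAD·CAD·DAA·B·CAD·B·DAA·DAA·B·CAD·B·DAA·B·CAD·CAD·DAA·B·CAD·B·DAA·DAA·B·CAD·B·DAA
    A ↦ CAD
    B ↦ DAA
    C ↦ B
    D ↦ B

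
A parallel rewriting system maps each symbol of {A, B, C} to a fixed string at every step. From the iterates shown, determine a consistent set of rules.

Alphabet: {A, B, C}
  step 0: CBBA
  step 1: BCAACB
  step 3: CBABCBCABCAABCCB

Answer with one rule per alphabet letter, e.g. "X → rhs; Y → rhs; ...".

  step 0 ⇒ step 1: CBBA ⇒ BC·A·A·CB
    A ↦ CB
    B ↦ A
    C ↦ BC

A->CB, B->A, C->BC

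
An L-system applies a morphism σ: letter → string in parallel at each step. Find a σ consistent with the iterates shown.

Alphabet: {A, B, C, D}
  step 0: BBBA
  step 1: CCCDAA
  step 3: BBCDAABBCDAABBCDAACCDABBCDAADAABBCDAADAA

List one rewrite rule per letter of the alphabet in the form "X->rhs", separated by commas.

A->DAA, B->C, C->DA, D->BBC

  step 0 ⇒ step 1: BBBA ⇒ C·C·C·DAA
    A ↦ DAA
    B ↦ C
    C ↦ DA  (constrained at step 1)
    D ↦ BBC  (constrained at step 1)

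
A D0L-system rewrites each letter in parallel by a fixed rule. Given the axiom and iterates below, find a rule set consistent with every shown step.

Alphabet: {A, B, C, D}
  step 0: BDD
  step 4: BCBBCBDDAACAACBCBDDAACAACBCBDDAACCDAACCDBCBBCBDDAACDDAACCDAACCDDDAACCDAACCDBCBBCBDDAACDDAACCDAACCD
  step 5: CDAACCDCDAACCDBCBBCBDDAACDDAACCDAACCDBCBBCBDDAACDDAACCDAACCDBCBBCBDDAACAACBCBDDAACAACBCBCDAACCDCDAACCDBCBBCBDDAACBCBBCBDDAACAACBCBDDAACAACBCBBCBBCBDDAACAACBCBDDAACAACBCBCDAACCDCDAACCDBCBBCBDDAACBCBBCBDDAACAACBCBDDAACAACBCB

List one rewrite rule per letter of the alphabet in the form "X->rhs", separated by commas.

A->D, B->CD, C->AAC, D->BCB

  step 4 ⇒ step 5: BCBBCBDDAACAACBCBDDAACAACBCBDDAACCDAACCDBCBBCBDDAACDDAACCDAACCDDDAACCDAACCDBCBBCBDDAACDDAACCDAACCD ⇒ CD·AAC·CD·CD·AAC·CD·BCB·BCB·D·D·AAC·D·D·AAC·CD·AAC·CD·BCB·BCB·D·D·AAC·D·D·AAC·CD·AAC·CD·BCB·BCB·D·D·AAC·AAC·BCB·D·D·AAC·AAC·BCB·CD·AAC·CD·CD·AAC·CD·BCB·BCB·D·D·AAC·BCB·BCB·D·D·AAC·AAC·BCB·D·D·AAC·AAC·BCB·BCB·BCB·D·D·AAC·AAC·BCB·D·D·AAC·AAC·BCB·CD·AAC·CD·CD·AAC·CD·BCB·BCB·D·D·AAC·BCB·BCB·D·D·AAC·AAC·BCB·D·D·AAC·AAC·BCB
    A ↦ D
    B ↦ CD
    C ↦ AAC
    D ↦ BCB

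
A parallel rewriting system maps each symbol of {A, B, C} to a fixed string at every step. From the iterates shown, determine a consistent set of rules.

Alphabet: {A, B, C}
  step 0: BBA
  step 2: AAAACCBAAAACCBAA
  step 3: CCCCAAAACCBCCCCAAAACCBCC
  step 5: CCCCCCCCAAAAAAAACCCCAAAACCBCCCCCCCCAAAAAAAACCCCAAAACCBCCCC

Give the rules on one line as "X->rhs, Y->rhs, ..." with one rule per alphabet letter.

A->C, B->CCB, C->AA

  step 2 ⇒ step 3: AAAACCBAAAACCBAA ⇒ C·C·C·C·AA·AA·CCB·C·C·C·C·AA·AA·CCB·C·C
    A ↦ C
    B ↦ CCB
    C ↦ AA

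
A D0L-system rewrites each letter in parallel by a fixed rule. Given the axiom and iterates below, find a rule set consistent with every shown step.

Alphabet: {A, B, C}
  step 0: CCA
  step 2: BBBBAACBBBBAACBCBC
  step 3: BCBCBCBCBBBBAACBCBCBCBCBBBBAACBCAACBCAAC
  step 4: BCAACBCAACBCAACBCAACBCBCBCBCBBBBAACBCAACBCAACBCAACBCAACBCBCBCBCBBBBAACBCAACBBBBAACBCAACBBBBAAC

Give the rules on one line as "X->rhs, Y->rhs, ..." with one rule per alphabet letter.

A->BB, B->BC, C->AAC

  step 3 ⇒ step 4: BCBCBCBCBBBBAACBCBCBCBCBBBBAACBCAACBCAAC ⇒ BC·AAC·BC·AAC·BC·AAC·BC·AAC·BC·BC·BC·BC·BB·BB·AAC·BC·AAC·BC·AAC·BC·AAC·BC·AAC·BC·BC·BC·BC·BB·BB·AAC·BC·AAC·BB·BB·AAC·BC·AAC·BB·BB·AAC
    A ↦ BB
    B ↦ BC
    C ↦ AAC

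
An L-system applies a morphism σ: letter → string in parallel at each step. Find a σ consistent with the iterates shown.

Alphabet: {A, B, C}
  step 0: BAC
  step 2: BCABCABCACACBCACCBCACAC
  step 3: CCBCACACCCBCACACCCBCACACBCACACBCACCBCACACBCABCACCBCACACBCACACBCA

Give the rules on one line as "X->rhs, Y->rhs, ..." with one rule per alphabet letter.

A->CAC, B->CC, C->BCA

  step 2 ⇒ step 3: BCABCABCACACBCACCBCACAC ⇒ CC·BCA·CAC·CC·BCA·CAC·CC·BCA·CAC·BCA·CAC·BCA·CC·BCA·CAC·BCA·BCA·CC·BCA·CAC·BCA·CAC·BCA
    A ↦ CAC
    B ↦ CC
    C ↦ BCA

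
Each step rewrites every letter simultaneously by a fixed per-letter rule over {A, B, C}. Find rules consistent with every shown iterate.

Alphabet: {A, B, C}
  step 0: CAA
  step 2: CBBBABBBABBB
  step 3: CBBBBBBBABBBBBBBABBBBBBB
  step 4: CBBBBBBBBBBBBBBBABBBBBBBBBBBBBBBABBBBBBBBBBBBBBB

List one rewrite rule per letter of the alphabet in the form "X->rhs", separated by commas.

  step 3 ⇒ step 4: CBBBBBBBABBBBBBBABBBBBBB ⇒ CB·BB·BB·BB·BB·BB·BB·BB·AB·BB·BB·BB·BB·BB·BB·BB·AB·BB·BB·BB·BB·BB·BB·BB
    A ↦ AB
    B ↦ BB
    C ↦ CB

A->AB, B->BB, C->CB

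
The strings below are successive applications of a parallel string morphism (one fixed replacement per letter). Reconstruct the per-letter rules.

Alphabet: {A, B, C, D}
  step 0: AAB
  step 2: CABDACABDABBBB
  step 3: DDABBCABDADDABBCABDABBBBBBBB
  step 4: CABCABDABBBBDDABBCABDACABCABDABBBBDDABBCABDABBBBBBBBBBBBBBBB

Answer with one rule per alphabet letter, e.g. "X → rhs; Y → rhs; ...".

  step 3 ⇒ step 4: DDABBCABDADDABBCABDABBBBBBBB ⇒ CAB·CAB·DA·BB·BB·D·DA·BB·CAB·DA·CAB·CAB·DA·BB·BB·D·DA·BB·CAB·DA·BB·BB·BB·BB·BB·BB·BB·BB
    A ↦ DA
    B ↦ BB
    C ↦ D
    D ↦ CAB

A->DA, B->BB, C->D, D->CAB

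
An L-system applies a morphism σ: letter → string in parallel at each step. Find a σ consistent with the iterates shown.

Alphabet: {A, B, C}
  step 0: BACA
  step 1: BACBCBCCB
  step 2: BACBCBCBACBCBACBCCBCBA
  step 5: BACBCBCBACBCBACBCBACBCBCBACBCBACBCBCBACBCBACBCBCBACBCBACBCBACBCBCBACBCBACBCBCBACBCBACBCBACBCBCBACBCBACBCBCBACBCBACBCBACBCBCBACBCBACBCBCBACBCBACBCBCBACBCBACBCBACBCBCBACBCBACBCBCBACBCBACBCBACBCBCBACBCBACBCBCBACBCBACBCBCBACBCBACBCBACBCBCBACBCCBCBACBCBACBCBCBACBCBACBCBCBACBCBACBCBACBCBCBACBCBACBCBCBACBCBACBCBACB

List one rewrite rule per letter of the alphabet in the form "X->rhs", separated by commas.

  step 1 ⇒ step 2: BACBCBCCB ⇒ BA·CB·CBC·BA·CBC·BA·CBC·CBC·BA
    A ↦ CB
    B ↦ BA
    C ↦ CBC

A->CB, B->BA, C->CBC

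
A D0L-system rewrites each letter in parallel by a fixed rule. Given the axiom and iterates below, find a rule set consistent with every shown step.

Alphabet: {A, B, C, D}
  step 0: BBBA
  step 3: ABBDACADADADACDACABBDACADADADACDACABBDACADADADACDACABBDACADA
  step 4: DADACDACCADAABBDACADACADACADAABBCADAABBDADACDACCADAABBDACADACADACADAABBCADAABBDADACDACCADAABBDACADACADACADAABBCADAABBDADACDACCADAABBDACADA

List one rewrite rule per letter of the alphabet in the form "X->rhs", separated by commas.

  step 3 ⇒ step 4: ABBDACADADADACDACABBDACADADADACDACABBDACADADADACDACABBDACADA ⇒ DA·DAC·DAC·CA·DA·ABB·DA·CA·DA·CA·DA·CA·DA·ABB·CA·DA·ABB·DA·DAC·DAC·CA·DA·ABB·DA·CA·DA·CA·DA·CA·DA·ABB·CA·DA·ABB·DA·DAC·DAC·CA·DA·ABB·DA·CA·DA·CA·DA·CA·DA·ABB·CA·DA·ABB·DA·DAC·DAC·CA·DA·ABB·DA·CA·DA
    A ↦ DA
    B ↦ DAC
    C ↦ ABB
    D ↦ CA

A->DA, B->DAC, C->ABB, D->CA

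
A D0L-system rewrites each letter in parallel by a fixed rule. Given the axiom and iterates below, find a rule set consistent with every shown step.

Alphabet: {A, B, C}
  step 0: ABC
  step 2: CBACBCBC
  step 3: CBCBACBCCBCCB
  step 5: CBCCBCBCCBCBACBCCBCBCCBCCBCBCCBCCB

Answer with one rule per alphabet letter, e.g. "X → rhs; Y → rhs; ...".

  step 2 ⇒ step 3: CBACBCBC ⇒ CB·C·BA·CB·C·CB·C·CB
    A ↦ BA
    B ↦ C
    C ↦ CB

A->BA, B->C, C->CB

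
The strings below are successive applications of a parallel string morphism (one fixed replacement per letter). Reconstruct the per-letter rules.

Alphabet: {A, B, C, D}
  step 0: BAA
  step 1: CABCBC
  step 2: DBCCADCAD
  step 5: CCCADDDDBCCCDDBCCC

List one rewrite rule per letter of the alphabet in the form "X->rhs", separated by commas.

  step 1 ⇒ step 2: CABCBC ⇒ D·BC·CA·D·CA·D
    A ↦ BC
    B ↦ CA
    C ↦ D
    D ↦ C  (constrained at step 2)

A->BC, B->CA, C->D, D->C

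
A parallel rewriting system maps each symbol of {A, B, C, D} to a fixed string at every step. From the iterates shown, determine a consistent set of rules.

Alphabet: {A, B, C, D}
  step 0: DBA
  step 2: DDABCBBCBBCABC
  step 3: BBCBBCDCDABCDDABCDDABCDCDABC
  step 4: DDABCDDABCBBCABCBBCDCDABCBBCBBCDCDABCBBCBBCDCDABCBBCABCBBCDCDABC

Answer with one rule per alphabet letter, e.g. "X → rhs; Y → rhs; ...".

  step 3 ⇒ step 4: BBCBBCDCDABCDDABCDDABCDCDABC ⇒ D·D·ABC·D·D·ABC·BBC·ABC·BBC·DC·D·ABC·BBC·BBC·DC·D·ABC·BBC·BBC·DC·D·ABC·BBC·ABC·BBC·DC·D·ABC
    A ↦ DC
    B ↦ D
    C ↦ ABC
    D ↦ BBC

A->DC, B->D, C->ABC, D->BBC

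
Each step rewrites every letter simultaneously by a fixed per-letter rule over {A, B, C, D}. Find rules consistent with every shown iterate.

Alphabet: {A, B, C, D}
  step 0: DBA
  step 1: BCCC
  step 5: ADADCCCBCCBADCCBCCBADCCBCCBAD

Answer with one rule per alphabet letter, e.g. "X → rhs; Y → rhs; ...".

A->CC, B->C, C->AD, D->B

  step 0 ⇒ step 1: DBA ⇒ B·C·CC
    A ↦ CC
    B ↦ C
    D ↦ B
    C ↦ AD  (constrained at step 1)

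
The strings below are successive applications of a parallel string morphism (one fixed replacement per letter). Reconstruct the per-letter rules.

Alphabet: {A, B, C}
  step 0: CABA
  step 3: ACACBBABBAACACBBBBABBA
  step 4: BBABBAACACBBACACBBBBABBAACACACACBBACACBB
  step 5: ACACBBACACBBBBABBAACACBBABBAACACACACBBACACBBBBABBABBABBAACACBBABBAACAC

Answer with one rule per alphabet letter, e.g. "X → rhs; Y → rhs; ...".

  step 4 ⇒ step 5: BBABBAACACBBACACBBBBABBAACACACACBBACACBB ⇒ AC·AC·BB·AC·AC·BB·BB·A·BB·A·AC·AC·BB·A·BB·A·AC·AC·AC·AC·BB·AC·AC·BB·BB·A·BB·A·BB·A·BB·A·AC·AC·BB·A·BB·A·AC·AC
    A ↦ BB
    B ↦ AC
    C ↦ A

A->BB, B->AC, C->A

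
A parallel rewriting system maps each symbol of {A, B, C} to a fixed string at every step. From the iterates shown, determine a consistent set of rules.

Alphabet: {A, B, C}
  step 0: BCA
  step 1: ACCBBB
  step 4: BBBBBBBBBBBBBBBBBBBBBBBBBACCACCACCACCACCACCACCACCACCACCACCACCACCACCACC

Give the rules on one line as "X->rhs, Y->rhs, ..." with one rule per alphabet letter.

A->B, B->ACC, C->BB

  step 0 ⇒ step 1: BCA ⇒ ACC·BB·B
    A ↦ B
    B ↦ ACC
    C ↦ BB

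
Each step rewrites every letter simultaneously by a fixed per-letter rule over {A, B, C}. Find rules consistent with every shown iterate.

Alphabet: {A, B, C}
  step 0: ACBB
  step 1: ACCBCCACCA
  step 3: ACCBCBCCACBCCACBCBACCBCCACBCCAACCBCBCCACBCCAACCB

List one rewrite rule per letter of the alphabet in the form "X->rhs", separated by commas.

A->AC, B->CCA, C->CB

  step 0 ⇒ step 1: ACBB ⇒ AC·CB·CCA·CCA
    A ↦ AC
    B ↦ CCA
    C ↦ CB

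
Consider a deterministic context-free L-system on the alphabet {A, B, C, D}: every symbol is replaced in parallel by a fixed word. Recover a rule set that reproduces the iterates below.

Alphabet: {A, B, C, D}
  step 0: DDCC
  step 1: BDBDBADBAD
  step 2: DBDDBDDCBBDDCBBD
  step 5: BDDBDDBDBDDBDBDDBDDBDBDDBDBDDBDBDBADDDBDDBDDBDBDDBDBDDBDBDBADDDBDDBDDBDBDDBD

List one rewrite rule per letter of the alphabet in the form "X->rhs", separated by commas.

A->CB, B->D, C->BAD, D->BD

  step 1 ⇒ step 2: BDBDBADBAD ⇒ D·BD·D·BD·D·CB·BD·D·CB·BD
    A ↦ CB
    B ↦ D
    D ↦ BD
  step 0 ⇒ step 1: DDCC ⇒ BD·BD·BAD·BAD
    C ↦ BAD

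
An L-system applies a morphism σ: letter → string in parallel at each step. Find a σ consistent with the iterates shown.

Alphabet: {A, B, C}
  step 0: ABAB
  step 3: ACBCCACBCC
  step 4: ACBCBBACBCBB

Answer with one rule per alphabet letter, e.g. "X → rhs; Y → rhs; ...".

  step 3 ⇒ step 4: ACBCCACBCC ⇒ AC·B·C·B·B·AC·B·C·B·B
    A ↦ AC
    B ↦ C
    C ↦ B

A->AC, B->C, C->B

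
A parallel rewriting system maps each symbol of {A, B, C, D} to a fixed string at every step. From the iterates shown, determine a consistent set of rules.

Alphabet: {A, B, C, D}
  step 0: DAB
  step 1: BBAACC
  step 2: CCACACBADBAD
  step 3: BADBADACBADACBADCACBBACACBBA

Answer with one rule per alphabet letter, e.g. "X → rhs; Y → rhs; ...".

A->AC, B->C, C->BAD, D->BBA

  step 2 ⇒ step 3: CCACACBADBAD ⇒ BAD·BAD·AC·BAD·AC·BAD·C·AC·BBA·C·AC·BBA
    A ↦ AC
    B ↦ C
    C ↦ BAD
    D ↦ BBA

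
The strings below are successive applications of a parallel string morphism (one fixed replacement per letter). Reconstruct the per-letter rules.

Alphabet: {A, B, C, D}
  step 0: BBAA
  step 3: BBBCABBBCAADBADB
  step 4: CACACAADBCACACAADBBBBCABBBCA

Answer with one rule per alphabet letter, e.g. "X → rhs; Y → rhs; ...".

A->B, B->CA, C->AD, D->BB

  step 3 ⇒ step 4: BBBCABBBCAADBADB ⇒ CA·CA·CA·AD·B·CA·CA·CA·AD·B·B·BB·CA·B·BB·CA
    A ↦ B
    B ↦ CA
    C ↦ AD
    D ↦ BB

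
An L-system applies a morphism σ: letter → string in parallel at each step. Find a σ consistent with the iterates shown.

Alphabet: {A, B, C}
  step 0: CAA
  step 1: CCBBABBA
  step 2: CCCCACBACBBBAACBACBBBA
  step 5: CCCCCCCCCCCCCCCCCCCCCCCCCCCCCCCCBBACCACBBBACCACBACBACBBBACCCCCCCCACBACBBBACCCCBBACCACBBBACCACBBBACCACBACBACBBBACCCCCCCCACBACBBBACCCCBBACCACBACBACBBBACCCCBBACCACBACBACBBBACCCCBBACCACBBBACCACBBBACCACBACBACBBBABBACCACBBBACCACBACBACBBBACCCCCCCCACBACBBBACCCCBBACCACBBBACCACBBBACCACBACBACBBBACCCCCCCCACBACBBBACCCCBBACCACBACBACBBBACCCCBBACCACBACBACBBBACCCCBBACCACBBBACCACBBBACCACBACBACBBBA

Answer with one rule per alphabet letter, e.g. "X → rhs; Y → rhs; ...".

A->BBA, B->ACB, C->CC

  step 1 ⇒ step 2: CCBBABBA ⇒ CC·CC·ACB·ACB·BBA·ACB·ACB·BBA
    A ↦ BBA
    B ↦ ACB
    C ↦ CC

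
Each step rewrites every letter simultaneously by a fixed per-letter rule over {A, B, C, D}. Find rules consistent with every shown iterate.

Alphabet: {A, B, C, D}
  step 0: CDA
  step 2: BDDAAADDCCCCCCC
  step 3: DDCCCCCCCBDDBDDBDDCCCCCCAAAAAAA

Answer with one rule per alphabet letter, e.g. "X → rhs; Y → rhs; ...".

  step 2 ⇒ step 3: BDDAAADDCCCCCCC ⇒ DDC·CCC·CCC·BDD·BDD·BDD·CCC·CCC·A·A·A·A·A·A·A
    A ↦ BDD
    B ↦ DDC
    C ↦ A
    D ↦ CCC

A->BDD, B->DDC, C->A, D->CCC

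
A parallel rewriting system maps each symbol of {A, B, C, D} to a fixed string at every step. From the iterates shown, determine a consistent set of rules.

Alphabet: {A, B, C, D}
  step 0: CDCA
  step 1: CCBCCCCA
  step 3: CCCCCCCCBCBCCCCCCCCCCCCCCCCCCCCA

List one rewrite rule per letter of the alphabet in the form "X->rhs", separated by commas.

  step 0 ⇒ step 1: CDCA ⇒ CC·BC·CC·CA
    A ↦ CA
    C ↦ CC
    D ↦ BC
    B ↦ DD  (constrained at step 1)

A->CA, B->DD, C->CC, D->BC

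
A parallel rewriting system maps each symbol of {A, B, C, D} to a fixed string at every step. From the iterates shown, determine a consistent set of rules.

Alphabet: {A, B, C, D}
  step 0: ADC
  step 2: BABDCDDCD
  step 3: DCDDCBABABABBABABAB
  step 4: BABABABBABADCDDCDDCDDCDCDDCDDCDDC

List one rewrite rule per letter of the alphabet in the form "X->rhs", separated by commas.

  step 3 ⇒ step 4: DCDDCBABABABBABABAB ⇒ BAB·A·BAB·BAB·A·DC·D·DC·D·DC·D·DC·DC·D·DC·D·DC·D·DC
    A ↦ D
    B ↦ DC
    C ↦ A
    D ↦ BAB

A->D, B->DC, C->A, D->BAB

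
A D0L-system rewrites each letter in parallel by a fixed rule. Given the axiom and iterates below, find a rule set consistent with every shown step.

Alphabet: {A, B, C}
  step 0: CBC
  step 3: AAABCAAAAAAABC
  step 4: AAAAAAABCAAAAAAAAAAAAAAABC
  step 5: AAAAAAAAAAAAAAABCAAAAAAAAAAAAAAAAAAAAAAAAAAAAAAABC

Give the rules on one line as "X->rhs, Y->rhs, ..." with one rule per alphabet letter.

A->AA, B->A, C->BC

  step 4 ⇒ step 5: AAAAAAABCAAAAAAAAAAAAAAABC ⇒ AA·AA·AA·AA·AA·AA·AA·A·BC·AA·AA·AA·AA·AA·AA·AA·AA·AA·AA·AA·AA·AA·AA·AA·A·BC
    A ↦ AA
    B ↦ A
    C ↦ BC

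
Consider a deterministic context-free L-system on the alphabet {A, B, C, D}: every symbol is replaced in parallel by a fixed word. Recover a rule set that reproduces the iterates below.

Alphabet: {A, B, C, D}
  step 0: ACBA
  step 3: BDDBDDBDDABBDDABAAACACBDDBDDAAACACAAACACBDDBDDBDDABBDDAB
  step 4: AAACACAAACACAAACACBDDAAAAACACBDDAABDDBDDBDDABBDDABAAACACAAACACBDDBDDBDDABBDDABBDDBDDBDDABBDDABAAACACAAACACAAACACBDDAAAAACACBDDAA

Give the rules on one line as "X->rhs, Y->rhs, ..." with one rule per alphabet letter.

A->BDD, B->AA, C->AB, D->AC

  step 3 ⇒ step 4: BDDBDDBDDABBDDABAAACACBDDBDDAAACACAAACACBDDBDDBDDABBDDAB ⇒ AA·AC·AC·AA·AC·AC·AA·AC·AC·BDD·AA·AA·AC·AC·BDD·AA·BDD·BDD·BDD·AB·BDD·AB·AA·AC·AC·AA·AC·AC·BDD·BDD·BDD·AB·BDD·AB·BDD·BDD·BDD·AB·BDD·AB·AA·AC·AC·AA·AC·AC·AA·AC·AC·BDD·AA·AA·AC·AC·BDD·AA
    A ↦ BDD
    B ↦ AA
    C ↦ AB
    D ↦ AC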